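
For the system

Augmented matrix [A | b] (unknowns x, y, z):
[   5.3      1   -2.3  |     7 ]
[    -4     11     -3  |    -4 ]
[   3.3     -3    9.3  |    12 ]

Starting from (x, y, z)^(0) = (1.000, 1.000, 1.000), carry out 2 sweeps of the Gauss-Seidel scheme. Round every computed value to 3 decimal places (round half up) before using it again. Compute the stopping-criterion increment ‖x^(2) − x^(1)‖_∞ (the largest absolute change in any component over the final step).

0.050

Iteration 1:
  x = (7 - (1)·1.000 - (-2.3)·1.000) / (5.3) = 1.566
  y = (-4 - (-4)·1.566 - (-3)·1.000) / (11) = 0.479
  z = (12 - (3.3)·1.566 - (-3)·0.479) / (9.3) = 0.889
Iteration 2:
  x = (7 - (1)·0.479 - (-2.3)·0.889) / (5.3) = 1.616
  y = (-4 - (-4)·1.616 - (-3)·0.889) / (11) = 0.466
  z = (12 - (3.3)·1.616 - (-3)·0.466) / (9.3) = 0.867
Change: (0.050, -0.013, -0.022) → max |·| = 0.050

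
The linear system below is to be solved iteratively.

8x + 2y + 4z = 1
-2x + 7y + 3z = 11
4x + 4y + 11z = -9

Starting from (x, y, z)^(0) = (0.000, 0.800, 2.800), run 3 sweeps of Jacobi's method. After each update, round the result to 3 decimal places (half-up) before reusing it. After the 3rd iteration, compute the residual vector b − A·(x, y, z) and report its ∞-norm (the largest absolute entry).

Iteration 1:
  x = (1 - (2)·0.800 - (4)·2.800) / (8) = -1.475
  y = (11 - (-2)·0.000 - (3)·2.800) / (7) = 0.371
  z = (-9 - (4)·0.000 - (4)·0.800) / (11) = -1.109
Iteration 2:
  x = (1 - (2)·0.371 - (4)·-1.109) / (8) = 0.587
  y = (11 - (-2)·-1.475 - (3)·-1.109) / (7) = 1.625
  z = (-9 - (4)·-1.475 - (4)·0.371) / (11) = -0.417
Iteration 3:
  x = (1 - (2)·1.625 - (4)·-0.417) / (8) = -0.073
  y = (11 - (-2)·0.587 - (3)·-0.417) / (7) = 1.918
  z = (-9 - (4)·0.587 - (4)·1.625) / (11) = -1.623
Residual b − A·x = (4.240, 2.297, 1.473); ∞-norm = 4.240

4.240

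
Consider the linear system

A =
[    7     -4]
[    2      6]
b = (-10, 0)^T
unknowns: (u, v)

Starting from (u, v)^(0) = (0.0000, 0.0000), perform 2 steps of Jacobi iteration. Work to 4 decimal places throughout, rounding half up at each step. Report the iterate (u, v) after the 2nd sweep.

Iteration 1:
  u = (-10 - (-4)·0.0000) / (7) = -1.4286
  v = (0 - (2)·0.0000) / (6) = 0.0000
Iteration 2:
  u = (-10 - (-4)·0.0000) / (7) = -1.4286
  v = (0 - (2)·-1.4286) / (6) = 0.4762

(-1.4286, 0.4762)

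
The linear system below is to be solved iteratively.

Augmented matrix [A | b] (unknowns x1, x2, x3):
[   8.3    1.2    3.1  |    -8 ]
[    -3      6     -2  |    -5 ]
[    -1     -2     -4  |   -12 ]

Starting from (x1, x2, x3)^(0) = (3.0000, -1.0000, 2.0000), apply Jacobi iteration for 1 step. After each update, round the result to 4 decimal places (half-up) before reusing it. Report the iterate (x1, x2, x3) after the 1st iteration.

Iteration 1:
  x1 = (-8 - (1.2)·-1.0000 - (3.1)·2.0000) / (8.3) = -1.5663
  x2 = (-5 - (-3)·3.0000 - (-2)·2.0000) / (6) = 1.3333
  x3 = (-12 - (-1)·3.0000 - (-2)·-1.0000) / (-4) = 2.7500

(-1.5663, 1.3333, 2.7500)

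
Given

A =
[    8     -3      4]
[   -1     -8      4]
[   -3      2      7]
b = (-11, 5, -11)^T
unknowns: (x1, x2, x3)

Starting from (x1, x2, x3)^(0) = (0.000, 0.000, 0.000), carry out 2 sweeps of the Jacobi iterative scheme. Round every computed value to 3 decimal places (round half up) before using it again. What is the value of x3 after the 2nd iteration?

Iteration 1:
  x1 = (-11 - (-3)·0.000 - (4)·0.000) / (8) = -1.375
  x2 = (5 - (-1)·0.000 - (4)·0.000) / (-8) = -0.625
  x3 = (-11 - (-3)·0.000 - (2)·0.000) / (7) = -1.571
Iteration 2:
  x1 = (-11 - (-3)·-0.625 - (4)·-1.571) / (8) = -0.824
  x2 = (5 - (-1)·-1.375 - (4)·-1.571) / (-8) = -1.239
  x3 = (-11 - (-3)·-1.375 - (2)·-0.625) / (7) = -1.982

-1.982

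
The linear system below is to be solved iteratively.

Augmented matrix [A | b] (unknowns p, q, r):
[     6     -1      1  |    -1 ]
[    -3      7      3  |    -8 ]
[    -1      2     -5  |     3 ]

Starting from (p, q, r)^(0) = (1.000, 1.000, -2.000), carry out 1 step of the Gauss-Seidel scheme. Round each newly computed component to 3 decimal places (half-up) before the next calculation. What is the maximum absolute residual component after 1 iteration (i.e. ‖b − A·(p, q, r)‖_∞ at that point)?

3.828

Iteration 1:
  p = (-1 - (-1)·1.000 - (1)·-2.000) / (6) = 0.333
  q = (-8 - (-3)·0.333 - (3)·-2.000) / (7) = -0.143
  r = (3 - (-1)·0.333 - (2)·-0.143) / (-5) = -0.724
Residual b − A·x = (-2.417, -3.828, -0.001); ∞-norm = 3.828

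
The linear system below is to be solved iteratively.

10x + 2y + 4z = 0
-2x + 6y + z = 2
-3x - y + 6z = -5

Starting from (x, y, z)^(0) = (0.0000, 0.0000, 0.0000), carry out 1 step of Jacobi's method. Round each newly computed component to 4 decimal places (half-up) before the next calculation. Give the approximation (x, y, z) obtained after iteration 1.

Iteration 1:
  x = (0 - (2)·0.0000 - (4)·0.0000) / (10) = 0.0000
  y = (2 - (-2)·0.0000 - (1)·0.0000) / (6) = 0.3333
  z = (-5 - (-3)·0.0000 - (-1)·0.0000) / (6) = -0.8333

(0.0000, 0.3333, -0.8333)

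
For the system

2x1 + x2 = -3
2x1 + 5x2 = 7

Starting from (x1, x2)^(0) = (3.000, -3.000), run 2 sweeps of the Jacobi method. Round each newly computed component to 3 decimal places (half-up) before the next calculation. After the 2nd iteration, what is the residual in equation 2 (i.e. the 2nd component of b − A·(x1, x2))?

3.200

Iteration 1:
  x1 = (-3 - (1)·-3.000) / (2) = 0.000
  x2 = (7 - (2)·3.000) / (5) = 0.200
Iteration 2:
  x1 = (-3 - (1)·0.200) / (2) = -1.600
  x2 = (7 - (2)·0.000) / (5) = 1.400
Residual b − A·x = (-1.200, 3.200)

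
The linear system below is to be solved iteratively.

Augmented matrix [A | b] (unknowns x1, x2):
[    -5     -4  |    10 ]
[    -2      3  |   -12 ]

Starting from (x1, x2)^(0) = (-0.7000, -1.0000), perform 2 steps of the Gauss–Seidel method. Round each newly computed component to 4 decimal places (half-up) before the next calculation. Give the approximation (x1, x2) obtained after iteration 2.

(1.8400, -2.7733)

Iteration 1:
  x1 = (10 - (-4)·-1.0000) / (-5) = -1.2000
  x2 = (-12 - (-2)·-1.2000) / (3) = -4.8000
Iteration 2:
  x1 = (10 - (-4)·-4.8000) / (-5) = 1.8400
  x2 = (-12 - (-2)·1.8400) / (3) = -2.7733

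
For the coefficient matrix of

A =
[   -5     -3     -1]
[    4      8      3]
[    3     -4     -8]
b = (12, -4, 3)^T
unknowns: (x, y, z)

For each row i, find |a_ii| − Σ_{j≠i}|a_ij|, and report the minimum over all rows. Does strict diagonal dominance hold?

1

row 1: |-5| − (3+1) = 1
row 2: |8| − (4+3) = 1
row 3: |-8| − (3+4) = 1
minimum over rows = 1 → strictly diagonally dominant (convergence guaranteed)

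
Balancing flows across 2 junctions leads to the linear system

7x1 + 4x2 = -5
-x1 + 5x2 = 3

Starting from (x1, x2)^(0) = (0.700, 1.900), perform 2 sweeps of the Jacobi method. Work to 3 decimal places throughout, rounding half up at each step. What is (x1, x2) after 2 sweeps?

(-1.137, 0.240)

Iteration 1:
  x1 = (-5 - (4)·1.900) / (7) = -1.800
  x2 = (3 - (-1)·0.700) / (5) = 0.740
Iteration 2:
  x1 = (-5 - (4)·0.740) / (7) = -1.137
  x2 = (3 - (-1)·-1.800) / (5) = 0.240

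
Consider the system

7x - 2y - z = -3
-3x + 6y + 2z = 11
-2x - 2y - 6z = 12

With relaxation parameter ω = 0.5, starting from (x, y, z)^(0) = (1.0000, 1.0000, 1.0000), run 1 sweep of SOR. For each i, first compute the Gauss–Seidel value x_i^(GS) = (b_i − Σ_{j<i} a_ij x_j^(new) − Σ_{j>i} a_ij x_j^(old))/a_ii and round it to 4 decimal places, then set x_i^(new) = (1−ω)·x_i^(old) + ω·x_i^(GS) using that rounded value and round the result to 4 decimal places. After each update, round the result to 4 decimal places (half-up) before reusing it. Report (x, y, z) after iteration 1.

Iteration 1:
  x: GS value = (-3 - (-2)·1.0000 - (-1)·1.0000) / (7) = 0.0000;  x ← (1−ω)·1.0000 + ω·0.0000 = 0.5000
  y: GS value = (11 - (-3)·0.5000 - (2)·1.0000) / (6) = 1.7500;  y ← (1−ω)·1.0000 + ω·1.7500 = 1.3750
  z: GS value = (12 - (-2)·0.5000 - (-2)·1.3750) / (-6) = -2.6250;  z ← (1−ω)·1.0000 + ω·-2.6250 = -0.8125

(0.5000, 1.3750, -0.8125)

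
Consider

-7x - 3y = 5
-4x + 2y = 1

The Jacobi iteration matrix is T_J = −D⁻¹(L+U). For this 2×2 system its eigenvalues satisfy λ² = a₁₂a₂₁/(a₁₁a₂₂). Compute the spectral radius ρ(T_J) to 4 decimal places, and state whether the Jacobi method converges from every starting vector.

a₁₂a₂₁/(a₁₁a₂₂) = (-3)·(-4) / ((-7)·(2)) = -0.857143
ρ = √|-0.857143| = √0.857143 = 0.9258
ρ < 1, so Jacobi converges

0.9258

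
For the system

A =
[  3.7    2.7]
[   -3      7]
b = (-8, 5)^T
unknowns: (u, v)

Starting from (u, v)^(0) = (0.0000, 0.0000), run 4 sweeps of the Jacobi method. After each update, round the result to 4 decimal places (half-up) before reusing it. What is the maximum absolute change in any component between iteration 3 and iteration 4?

Iteration 1:
  u = (-8 - (2.7)·0.0000) / (3.7) = -2.1622
  v = (5 - (-3)·0.0000) / (7) = 0.7143
Iteration 2:
  u = (-8 - (2.7)·0.7143) / (3.7) = -2.6834
  v = (5 - (-3)·-2.1622) / (7) = -0.2124
Iteration 3:
  u = (-8 - (2.7)·-0.2124) / (3.7) = -2.0072
  v = (5 - (-3)·-2.6834) / (7) = -0.4357
Iteration 4:
  u = (-8 - (2.7)·-0.4357) / (3.7) = -1.8442
  v = (5 - (-3)·-2.0072) / (7) = -0.1459
Change: (0.1630, 0.2898) → max |·| = 0.2898

0.2898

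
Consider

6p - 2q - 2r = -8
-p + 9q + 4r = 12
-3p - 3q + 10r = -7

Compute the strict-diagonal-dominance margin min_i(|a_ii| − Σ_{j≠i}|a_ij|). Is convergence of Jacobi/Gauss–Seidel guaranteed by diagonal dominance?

row 1: |6| − (2+2) = 2
row 2: |9| − (1+4) = 4
row 3: |10| − (3+3) = 4
minimum over rows = 2 → strictly diagonally dominant (convergence guaranteed)

2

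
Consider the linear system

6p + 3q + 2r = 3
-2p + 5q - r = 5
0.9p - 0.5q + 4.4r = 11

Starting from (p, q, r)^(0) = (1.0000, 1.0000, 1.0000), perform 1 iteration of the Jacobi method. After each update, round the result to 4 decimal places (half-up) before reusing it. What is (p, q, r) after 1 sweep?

(-0.3333, 1.6000, 2.4091)

Iteration 1:
  p = (3 - (3)·1.0000 - (2)·1.0000) / (6) = -0.3333
  q = (5 - (-2)·1.0000 - (-1)·1.0000) / (5) = 1.6000
  r = (11 - (0.9)·1.0000 - (-0.5)·1.0000) / (4.4) = 2.4091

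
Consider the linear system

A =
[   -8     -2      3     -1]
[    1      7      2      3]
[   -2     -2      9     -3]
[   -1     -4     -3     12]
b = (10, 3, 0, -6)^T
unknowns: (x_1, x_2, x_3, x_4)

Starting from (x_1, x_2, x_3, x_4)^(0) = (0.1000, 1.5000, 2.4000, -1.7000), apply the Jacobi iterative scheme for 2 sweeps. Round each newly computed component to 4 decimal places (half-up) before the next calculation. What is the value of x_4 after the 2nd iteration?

Iteration 1:
  x_1 = (10 - (-2)·1.5000 - (3)·2.4000 - (-1)·-1.7000) / (-8) = -0.5125
  x_2 = (3 - (1)·0.1000 - (2)·2.4000 - (3)·-1.7000) / (7) = 0.4571
  x_3 = (0 - (-2)·0.1000 - (-2)·1.5000 - (-3)·-1.7000) / (9) = -0.2111
  x_4 = (-6 - (-1)·0.1000 - (-4)·1.5000 - (-3)·2.4000) / (12) = 0.6083
Iteration 2:
  x_1 = (10 - (-2)·0.4571 - (3)·-0.2111 - (-1)·0.6083) / (-8) = -1.5195
  x_2 = (3 - (1)·-0.5125 - (2)·-0.2111 - (3)·0.6083) / (7) = 0.3014
  x_3 = (0 - (-2)·-0.5125 - (-2)·0.4571 - (-3)·0.6083) / (9) = 0.1905
  x_4 = (-6 - (-1)·-0.5125 - (-4)·0.4571 - (-3)·-0.2111) / (12) = -0.4431

-0.4431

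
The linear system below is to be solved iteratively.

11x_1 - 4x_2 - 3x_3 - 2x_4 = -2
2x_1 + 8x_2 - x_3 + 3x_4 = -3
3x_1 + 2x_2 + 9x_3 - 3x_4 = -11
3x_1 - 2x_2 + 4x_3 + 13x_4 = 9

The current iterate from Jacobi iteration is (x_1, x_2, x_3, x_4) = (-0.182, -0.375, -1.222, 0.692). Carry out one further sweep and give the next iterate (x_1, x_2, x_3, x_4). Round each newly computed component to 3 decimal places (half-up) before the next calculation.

One sweep:
  x_1 = (-2 - (-4)·-0.375 - (-3)·-1.222 - (-2)·0.692) / (11) = -0.526
  x_2 = (-3 - (2)·-0.182 - (-1)·-1.222 - (3)·0.692) / (8) = -0.742
  x_3 = (-11 - (3)·-0.182 - (2)·-0.375 - (-3)·0.692) / (9) = -0.848
  x_4 = (9 - (3)·-0.182 - (-2)·-0.375 - (4)·-1.222) / (13) = 1.053

(-0.526, -0.742, -0.848, 1.053)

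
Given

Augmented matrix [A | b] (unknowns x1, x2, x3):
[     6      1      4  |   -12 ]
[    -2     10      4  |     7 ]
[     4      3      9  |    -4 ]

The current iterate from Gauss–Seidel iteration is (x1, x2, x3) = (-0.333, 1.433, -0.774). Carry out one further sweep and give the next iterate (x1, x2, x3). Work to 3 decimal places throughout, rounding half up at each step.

One sweep:
  x1 = (-12 - (1)·1.433 - (4)·-0.774) / (6) = -1.723
  x2 = (7 - (-2)·-1.723 - (4)·-0.774) / (10) = 0.665
  x3 = (-4 - (4)·-1.723 - (3)·0.665) / (9) = 0.100

(-1.723, 0.665, 0.100)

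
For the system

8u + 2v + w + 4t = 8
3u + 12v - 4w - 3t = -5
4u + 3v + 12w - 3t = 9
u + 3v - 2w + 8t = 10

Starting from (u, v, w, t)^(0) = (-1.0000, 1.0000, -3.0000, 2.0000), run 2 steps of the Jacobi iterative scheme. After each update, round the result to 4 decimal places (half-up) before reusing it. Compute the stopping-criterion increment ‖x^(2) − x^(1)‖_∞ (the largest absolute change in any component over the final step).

1.5677

Iteration 1:
  u = (8 - (2)·1.0000 - (1)·-3.0000 - (4)·2.0000) / (8) = 0.1250
  v = (-5 - (3)·-1.0000 - (-4)·-3.0000 - (-3)·2.0000) / (12) = -0.6667
  w = (9 - (4)·-1.0000 - (3)·1.0000 - (-3)·2.0000) / (12) = 1.3333
  t = (10 - (1)·-1.0000 - (3)·1.0000 - (-2)·-3.0000) / (8) = 0.2500
Iteration 2:
  u = (8 - (2)·-0.6667 - (1)·1.3333 - (4)·0.2500) / (8) = 0.8750
  v = (-5 - (3)·0.1250 - (-4)·1.3333 - (-3)·0.2500) / (12) = 0.0590
  w = (9 - (4)·0.1250 - (3)·-0.6667 - (-3)·0.2500) / (12) = 0.9375
  t = (10 - (1)·0.1250 - (3)·-0.6667 - (-2)·1.3333) / (8) = 1.8177
Change: (0.7500, 0.7257, -0.3958, 1.5677) → max |·| = 1.5677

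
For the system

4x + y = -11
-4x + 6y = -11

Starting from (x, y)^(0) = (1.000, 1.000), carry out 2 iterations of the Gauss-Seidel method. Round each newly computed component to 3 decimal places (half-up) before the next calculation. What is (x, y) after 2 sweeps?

Iteration 1:
  x = (-11 - (1)·1.000) / (4) = -3.000
  y = (-11 - (-4)·-3.000) / (6) = -3.833
Iteration 2:
  x = (-11 - (1)·-3.833) / (4) = -1.792
  y = (-11 - (-4)·-1.792) / (6) = -3.028

(-1.792, -3.028)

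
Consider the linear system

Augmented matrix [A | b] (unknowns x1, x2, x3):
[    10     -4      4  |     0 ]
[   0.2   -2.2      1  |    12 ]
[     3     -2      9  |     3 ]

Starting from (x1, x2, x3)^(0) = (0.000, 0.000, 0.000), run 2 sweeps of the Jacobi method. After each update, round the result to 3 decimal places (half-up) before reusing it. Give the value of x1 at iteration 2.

Iteration 1:
  x1 = (0 - (-4)·0.000 - (4)·0.000) / (10) = 0.000
  x2 = (12 - (0.2)·0.000 - (1)·0.000) / (-2.2) = -5.455
  x3 = (3 - (3)·0.000 - (-2)·0.000) / (9) = 0.333
Iteration 2:
  x1 = (0 - (-4)·-5.455 - (4)·0.333) / (10) = -2.315
  x2 = (12 - (0.2)·0.000 - (1)·0.333) / (-2.2) = -5.303
  x3 = (3 - (3)·0.000 - (-2)·-5.455) / (9) = -0.879

-2.315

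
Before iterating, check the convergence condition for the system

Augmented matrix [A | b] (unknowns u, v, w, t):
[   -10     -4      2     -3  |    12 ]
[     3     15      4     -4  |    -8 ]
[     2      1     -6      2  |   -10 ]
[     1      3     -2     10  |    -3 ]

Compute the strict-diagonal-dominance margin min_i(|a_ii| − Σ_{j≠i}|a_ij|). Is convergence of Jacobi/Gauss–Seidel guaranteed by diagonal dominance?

row 1: |-10| − (4+2+3) = 1
row 2: |15| − (3+4+4) = 4
row 3: |-6| − (2+1+2) = 1
row 4: |10| − (1+3+2) = 4
minimum over rows = 1 → strictly diagonally dominant (convergence guaranteed)

1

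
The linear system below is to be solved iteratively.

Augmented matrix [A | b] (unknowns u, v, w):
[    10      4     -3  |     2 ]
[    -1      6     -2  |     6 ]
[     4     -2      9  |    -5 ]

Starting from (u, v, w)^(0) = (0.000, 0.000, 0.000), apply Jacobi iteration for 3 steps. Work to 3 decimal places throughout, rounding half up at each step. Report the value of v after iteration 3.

0.798

Iteration 1:
  u = (2 - (4)·0.000 - (-3)·0.000) / (10) = 0.200
  v = (6 - (-1)·0.000 - (-2)·0.000) / (6) = 1.000
  w = (-5 - (4)·0.000 - (-2)·0.000) / (9) = -0.556
Iteration 2:
  u = (2 - (4)·1.000 - (-3)·-0.556) / (10) = -0.367
  v = (6 - (-1)·0.200 - (-2)·-0.556) / (6) = 0.848
  w = (-5 - (4)·0.200 - (-2)·1.000) / (9) = -0.422
Iteration 3:
  u = (2 - (4)·0.848 - (-3)·-0.422) / (10) = -0.266
  v = (6 - (-1)·-0.367 - (-2)·-0.422) / (6) = 0.798
  w = (-5 - (4)·-0.367 - (-2)·0.848) / (9) = -0.204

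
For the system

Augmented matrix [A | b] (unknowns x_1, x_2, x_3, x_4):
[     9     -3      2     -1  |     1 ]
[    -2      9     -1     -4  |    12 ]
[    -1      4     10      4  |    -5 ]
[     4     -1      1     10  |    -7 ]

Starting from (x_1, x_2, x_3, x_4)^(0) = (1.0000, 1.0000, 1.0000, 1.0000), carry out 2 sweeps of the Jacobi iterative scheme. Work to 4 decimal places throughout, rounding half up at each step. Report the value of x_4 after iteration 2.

Iteration 1:
  x_1 = (1 - (-3)·1.0000 - (2)·1.0000 - (-1)·1.0000) / (9) = 0.3333
  x_2 = (12 - (-2)·1.0000 - (-1)·1.0000 - (-4)·1.0000) / (9) = 2.1111
  x_3 = (-5 - (-1)·1.0000 - (4)·1.0000 - (4)·1.0000) / (10) = -1.2000
  x_4 = (-7 - (4)·1.0000 - (-1)·1.0000 - (1)·1.0000) / (10) = -1.1000
Iteration 2:
  x_1 = (1 - (-3)·2.1111 - (2)·-1.2000 - (-1)·-1.1000) / (9) = 0.9593
  x_2 = (12 - (-2)·0.3333 - (-1)·-1.2000 - (-4)·-1.1000) / (9) = 0.7852
  x_3 = (-5 - (-1)·0.3333 - (4)·2.1111 - (4)·-1.1000) / (10) = -0.8711
  x_4 = (-7 - (4)·0.3333 - (-1)·2.1111 - (1)·-1.2000) / (10) = -0.5022

-0.5022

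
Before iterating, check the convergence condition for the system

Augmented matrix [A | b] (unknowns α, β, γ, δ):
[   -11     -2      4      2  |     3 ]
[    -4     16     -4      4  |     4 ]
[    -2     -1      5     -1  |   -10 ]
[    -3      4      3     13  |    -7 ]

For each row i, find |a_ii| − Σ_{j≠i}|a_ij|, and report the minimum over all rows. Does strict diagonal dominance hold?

row 1: |-11| − (2+4+2) = 3
row 2: |16| − (4+4+4) = 4
row 3: |5| − (2+1+1) = 1
row 4: |13| − (3+4+3) = 3
minimum over rows = 1 → strictly diagonally dominant (convergence guaranteed)

1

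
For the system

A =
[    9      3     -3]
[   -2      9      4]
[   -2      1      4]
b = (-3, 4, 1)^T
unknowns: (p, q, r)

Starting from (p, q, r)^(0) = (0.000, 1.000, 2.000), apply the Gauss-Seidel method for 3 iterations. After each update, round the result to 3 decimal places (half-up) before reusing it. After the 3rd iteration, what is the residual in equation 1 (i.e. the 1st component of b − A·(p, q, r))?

Iteration 1:
  p = (-3 - (3)·1.000 - (-3)·2.000) / (9) = 0.000
  q = (4 - (-2)·0.000 - (4)·2.000) / (9) = -0.444
  r = (1 - (-2)·0.000 - (1)·-0.444) / (4) = 0.361
Iteration 2:
  p = (-3 - (3)·-0.444 - (-3)·0.361) / (9) = -0.065
  q = (4 - (-2)·-0.065 - (4)·0.361) / (9) = 0.270
  r = (1 - (-2)·-0.065 - (1)·0.270) / (4) = 0.150
Iteration 3:
  p = (-3 - (3)·0.270 - (-3)·0.150) / (9) = -0.373
  q = (4 - (-2)·-0.373 - (4)·0.150) / (9) = 0.295
  r = (1 - (-2)·-0.373 - (1)·0.295) / (4) = -0.010
Residual b − A·x = (-0.558, 0.639, -0.001)

-0.558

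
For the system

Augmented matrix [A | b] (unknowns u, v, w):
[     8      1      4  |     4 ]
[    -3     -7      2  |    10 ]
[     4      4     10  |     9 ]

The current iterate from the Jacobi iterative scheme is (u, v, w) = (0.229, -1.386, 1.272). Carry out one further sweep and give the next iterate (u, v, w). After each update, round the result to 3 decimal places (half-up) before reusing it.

(0.037, -1.163, 1.363)

One sweep:
  u = (4 - (1)·-1.386 - (4)·1.272) / (8) = 0.037
  v = (10 - (-3)·0.229 - (2)·1.272) / (-7) = -1.163
  w = (9 - (4)·0.229 - (4)·-1.386) / (10) = 1.363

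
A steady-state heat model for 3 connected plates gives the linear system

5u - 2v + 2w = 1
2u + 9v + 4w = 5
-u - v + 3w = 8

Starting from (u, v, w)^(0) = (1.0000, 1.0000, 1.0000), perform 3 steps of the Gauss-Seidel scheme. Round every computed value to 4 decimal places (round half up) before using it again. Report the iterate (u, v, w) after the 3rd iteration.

Iteration 1:
  u = (1 - (-2)·1.0000 - (2)·1.0000) / (5) = 0.2000
  v = (5 - (2)·0.2000 - (4)·1.0000) / (9) = 0.0667
  w = (8 - (-1)·0.2000 - (-1)·0.0667) / (3) = 2.7556
Iteration 2:
  u = (1 - (-2)·0.0667 - (2)·2.7556) / (5) = -0.8756
  v = (5 - (2)·-0.8756 - (4)·2.7556) / (9) = -0.4746
  w = (8 - (-1)·-0.8756 - (-1)·-0.4746) / (3) = 2.2166
Iteration 3:
  u = (1 - (-2)·-0.4746 - (2)·2.2166) / (5) = -0.8765
  v = (5 - (2)·-0.8765 - (4)·2.2166) / (9) = -0.2348
  w = (8 - (-1)·-0.8765 - (-1)·-0.2348) / (3) = 2.2962

(-0.8765, -0.2348, 2.2962)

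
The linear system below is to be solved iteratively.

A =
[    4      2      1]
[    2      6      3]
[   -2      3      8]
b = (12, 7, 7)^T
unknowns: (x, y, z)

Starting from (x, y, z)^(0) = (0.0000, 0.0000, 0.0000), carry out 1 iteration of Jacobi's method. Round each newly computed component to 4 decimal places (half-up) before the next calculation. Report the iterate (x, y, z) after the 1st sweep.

Iteration 1:
  x = (12 - (2)·0.0000 - (1)·0.0000) / (4) = 3.0000
  y = (7 - (2)·0.0000 - (3)·0.0000) / (6) = 1.1667
  z = (7 - (-2)·0.0000 - (3)·0.0000) / (8) = 0.8750

(3.0000, 1.1667, 0.8750)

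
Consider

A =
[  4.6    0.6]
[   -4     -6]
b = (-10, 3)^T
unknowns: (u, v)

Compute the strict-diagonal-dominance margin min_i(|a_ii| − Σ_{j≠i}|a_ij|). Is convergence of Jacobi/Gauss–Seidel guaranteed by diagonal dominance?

2

row 1: |4.6| − (0.6) = 4
row 2: |-6| − (4) = 2
minimum over rows = 2 → strictly diagonally dominant (convergence guaranteed)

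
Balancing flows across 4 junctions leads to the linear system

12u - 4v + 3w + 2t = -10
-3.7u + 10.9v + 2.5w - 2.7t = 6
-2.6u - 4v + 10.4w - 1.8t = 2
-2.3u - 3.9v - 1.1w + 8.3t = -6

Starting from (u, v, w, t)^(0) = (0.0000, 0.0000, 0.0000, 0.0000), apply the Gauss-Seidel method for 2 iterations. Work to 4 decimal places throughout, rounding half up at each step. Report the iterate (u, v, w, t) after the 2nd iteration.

Iteration 1:
  u = (-10 - (-4)·0.0000 - (3)·0.0000 - (2)·0.0000) / (12) = -0.8333
  v = (6 - (-3.7)·-0.8333 - (2.5)·0.0000 - (-2.7)·0.0000) / (10.9) = 0.2676
  w = (2 - (-2.6)·-0.8333 - (-4)·0.2676 - (-1.8)·0.0000) / (10.4) = 0.0869
  t = (-6 - (-2.3)·-0.8333 - (-3.9)·0.2676 - (-1.1)·0.0869) / (8.3) = -0.8165
Iteration 2:
  u = (-10 - (-4)·0.2676 - (3)·0.0869 - (2)·-0.8165) / (12) = -0.6298
  v = (6 - (-3.7)·-0.6298 - (2.5)·0.0869 - (-2.7)·-0.8165) / (10.9) = 0.1145
  w = (2 - (-2.6)·-0.6298 - (-4)·0.1145 - (-1.8)·-0.8165) / (10.4) = -0.0624
  t = (-6 - (-2.3)·-0.6298 - (-3.9)·0.1145 - (-1.1)·-0.0624) / (8.3) = -0.8519

(-0.6298, 0.1145, -0.0624, -0.8519)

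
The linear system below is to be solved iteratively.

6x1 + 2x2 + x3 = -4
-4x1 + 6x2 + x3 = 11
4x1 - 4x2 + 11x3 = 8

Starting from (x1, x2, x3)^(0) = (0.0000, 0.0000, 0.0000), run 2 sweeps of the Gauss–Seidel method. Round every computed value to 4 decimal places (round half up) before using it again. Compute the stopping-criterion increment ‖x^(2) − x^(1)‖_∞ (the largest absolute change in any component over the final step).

0.7183

Iteration 1:
  x1 = (-4 - (2)·0.0000 - (1)·0.0000) / (6) = -0.6667
  x2 = (11 - (-4)·-0.6667 - (1)·0.0000) / (6) = 1.3889
  x3 = (8 - (4)·-0.6667 - (-4)·1.3889) / (11) = 1.4748
Iteration 2:
  x1 = (-4 - (2)·1.3889 - (1)·1.4748) / (6) = -1.3754
  x2 = (11 - (-4)·-1.3754 - (1)·1.4748) / (6) = 0.6706
  x3 = (8 - (4)·-1.3754 - (-4)·0.6706) / (11) = 1.4713
Change: (-0.7087, -0.7183, -0.0035) → max |·| = 0.7183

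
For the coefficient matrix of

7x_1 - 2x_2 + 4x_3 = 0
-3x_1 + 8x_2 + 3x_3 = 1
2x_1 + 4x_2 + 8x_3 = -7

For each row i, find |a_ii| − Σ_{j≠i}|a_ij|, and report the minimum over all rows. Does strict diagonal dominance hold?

1

row 1: |7| − (2+4) = 1
row 2: |8| − (3+3) = 2
row 3: |8| − (2+4) = 2
minimum over rows = 1 → strictly diagonally dominant (convergence guaranteed)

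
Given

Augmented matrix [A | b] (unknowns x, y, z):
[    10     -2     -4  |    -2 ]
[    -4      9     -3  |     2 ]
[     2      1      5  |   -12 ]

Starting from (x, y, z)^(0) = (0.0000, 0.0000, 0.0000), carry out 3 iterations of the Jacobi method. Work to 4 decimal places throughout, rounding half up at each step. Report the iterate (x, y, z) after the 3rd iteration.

(-1.2791, -1.0617, -1.8204)

Iteration 1:
  x = (-2 - (-2)·0.0000 - (-4)·0.0000) / (10) = -0.2000
  y = (2 - (-4)·0.0000 - (-3)·0.0000) / (9) = 0.2222
  z = (-12 - (2)·0.0000 - (1)·0.0000) / (5) = -2.4000
Iteration 2:
  x = (-2 - (-2)·0.2222 - (-4)·-2.4000) / (10) = -1.1156
  y = (2 - (-4)·-0.2000 - (-3)·-2.4000) / (9) = -0.6667
  z = (-12 - (2)·-0.2000 - (1)·0.2222) / (5) = -2.3644
Iteration 3:
  x = (-2 - (-2)·-0.6667 - (-4)·-2.3644) / (10) = -1.2791
  y = (2 - (-4)·-1.1156 - (-3)·-2.3644) / (9) = -1.0617
  z = (-12 - (2)·-1.1156 - (1)·-0.6667) / (5) = -1.8204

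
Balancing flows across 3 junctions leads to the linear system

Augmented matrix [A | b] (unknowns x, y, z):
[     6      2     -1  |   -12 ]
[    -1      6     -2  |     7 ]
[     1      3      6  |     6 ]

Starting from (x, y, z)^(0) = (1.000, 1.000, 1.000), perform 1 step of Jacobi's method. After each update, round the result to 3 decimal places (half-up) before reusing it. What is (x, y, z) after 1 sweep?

Iteration 1:
  x = (-12 - (2)·1.000 - (-1)·1.000) / (6) = -2.167
  y = (7 - (-1)·1.000 - (-2)·1.000) / (6) = 1.667
  z = (6 - (1)·1.000 - (3)·1.000) / (6) = 0.333

(-2.167, 1.667, 0.333)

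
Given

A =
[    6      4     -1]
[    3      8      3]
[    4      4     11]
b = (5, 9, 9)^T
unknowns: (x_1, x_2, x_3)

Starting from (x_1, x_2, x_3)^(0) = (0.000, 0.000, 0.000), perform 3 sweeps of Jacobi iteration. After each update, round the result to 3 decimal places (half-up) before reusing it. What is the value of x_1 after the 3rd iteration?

0.514

Iteration 1:
  x_1 = (5 - (4)·0.000 - (-1)·0.000) / (6) = 0.833
  x_2 = (9 - (3)·0.000 - (3)·0.000) / (8) = 1.125
  x_3 = (9 - (4)·0.000 - (4)·0.000) / (11) = 0.818
Iteration 2:
  x_1 = (5 - (4)·1.125 - (-1)·0.818) / (6) = 0.220
  x_2 = (9 - (3)·0.833 - (3)·0.818) / (8) = 0.506
  x_3 = (9 - (4)·0.833 - (4)·1.125) / (11) = 0.106
Iteration 3:
  x_1 = (5 - (4)·0.506 - (-1)·0.106) / (6) = 0.514
  x_2 = (9 - (3)·0.220 - (3)·0.106) / (8) = 1.003
  x_3 = (9 - (4)·0.220 - (4)·0.506) / (11) = 0.554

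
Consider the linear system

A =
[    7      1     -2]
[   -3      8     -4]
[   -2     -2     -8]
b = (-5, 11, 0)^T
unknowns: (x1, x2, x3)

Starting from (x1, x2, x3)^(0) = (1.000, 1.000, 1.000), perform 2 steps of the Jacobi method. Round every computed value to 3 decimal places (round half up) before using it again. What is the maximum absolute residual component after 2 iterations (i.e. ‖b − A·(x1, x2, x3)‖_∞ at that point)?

3.896

Iteration 1:
  x1 = (-5 - (1)·1.000 - (-2)·1.000) / (7) = -0.571
  x2 = (11 - (-3)·1.000 - (-4)·1.000) / (8) = 2.250
  x3 = (0 - (-2)·1.000 - (-2)·1.000) / (-8) = -0.500
Iteration 2:
  x1 = (-5 - (1)·2.250 - (-2)·-0.500) / (7) = -1.179
  x2 = (11 - (-3)·-0.571 - (-4)·-0.500) / (8) = 0.911
  x3 = (0 - (-2)·-0.571 - (-2)·2.250) / (-8) = -0.420
Residual b − A·x = (1.502, -1.505, -3.896); ∞-norm = 3.896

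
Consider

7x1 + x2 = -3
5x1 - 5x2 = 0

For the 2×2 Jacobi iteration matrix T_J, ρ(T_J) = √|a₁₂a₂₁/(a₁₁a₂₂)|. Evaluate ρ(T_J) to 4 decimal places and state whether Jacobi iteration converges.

a₁₂a₂₁/(a₁₁a₂₂) = (1)·(5) / ((7)·(-5)) = -0.142857
ρ = √|-0.142857| = √0.142857 = 0.3780
ρ < 1, so Jacobi converges

0.3780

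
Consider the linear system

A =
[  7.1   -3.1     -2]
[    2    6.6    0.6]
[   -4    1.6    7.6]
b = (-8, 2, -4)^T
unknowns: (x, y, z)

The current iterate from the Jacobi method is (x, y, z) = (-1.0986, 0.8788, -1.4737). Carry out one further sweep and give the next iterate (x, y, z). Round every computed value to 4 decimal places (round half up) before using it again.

One sweep:
  x = (-8 - (-3.1)·0.8788 - (-2)·-1.4737) / (7.1) = -1.1582
  y = (2 - (2)·-1.0986 - (0.6)·-1.4737) / (6.6) = 0.7699
  z = (-4 - (-4)·-1.0986 - (1.6)·0.8788) / (7.6) = -1.2895

(-1.1582, 0.7699, -1.2895)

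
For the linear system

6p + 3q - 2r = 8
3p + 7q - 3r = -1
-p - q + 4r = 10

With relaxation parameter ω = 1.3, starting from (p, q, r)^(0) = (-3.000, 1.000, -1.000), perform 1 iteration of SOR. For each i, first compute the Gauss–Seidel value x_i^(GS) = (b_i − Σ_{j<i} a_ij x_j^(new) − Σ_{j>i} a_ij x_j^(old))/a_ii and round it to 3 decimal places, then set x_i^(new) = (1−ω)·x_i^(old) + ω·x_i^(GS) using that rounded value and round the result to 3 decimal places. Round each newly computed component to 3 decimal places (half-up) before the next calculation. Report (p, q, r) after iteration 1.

Iteration 1:
  p: GS value = (8 - (3)·1.000 - (-2)·-1.000) / (6) = 0.500;  p ← (1−ω)·-3.000 + ω·0.500 = 1.550
  q: GS value = (-1 - (3)·1.550 - (-3)·-1.000) / (7) = -1.236;  q ← (1−ω)·1.000 + ω·-1.236 = -1.907
  r: GS value = (10 - (-1)·1.550 - (-1)·-1.907) / (4) = 2.411;  r ← (1−ω)·-1.000 + ω·2.411 = 3.434

(1.550, -1.907, 3.434)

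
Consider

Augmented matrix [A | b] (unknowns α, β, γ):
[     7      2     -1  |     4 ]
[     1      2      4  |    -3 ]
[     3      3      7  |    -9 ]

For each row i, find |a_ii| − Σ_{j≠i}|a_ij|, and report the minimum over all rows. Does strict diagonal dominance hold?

row 1: |7| − (2+1) = 4
row 2: |2| − (1+4) = -3
row 3: |7| − (3+3) = 1
minimum over rows = -3 → not strictly diagonally dominant

-3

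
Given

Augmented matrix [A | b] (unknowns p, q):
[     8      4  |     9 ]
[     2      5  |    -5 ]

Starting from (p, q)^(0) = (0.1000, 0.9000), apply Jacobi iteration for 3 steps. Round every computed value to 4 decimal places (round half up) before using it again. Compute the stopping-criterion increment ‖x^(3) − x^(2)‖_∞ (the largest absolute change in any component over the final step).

Iteration 1:
  p = (9 - (4)·0.9000) / (8) = 0.6750
  q = (-5 - (2)·0.1000) / (5) = -1.0400
Iteration 2:
  p = (9 - (4)·-1.0400) / (8) = 1.6450
  q = (-5 - (2)·0.6750) / (5) = -1.2700
Iteration 3:
  p = (9 - (4)·-1.2700) / (8) = 1.7600
  q = (-5 - (2)·1.6450) / (5) = -1.6580
Change: (0.1150, -0.3880) → max |·| = 0.3880

0.3880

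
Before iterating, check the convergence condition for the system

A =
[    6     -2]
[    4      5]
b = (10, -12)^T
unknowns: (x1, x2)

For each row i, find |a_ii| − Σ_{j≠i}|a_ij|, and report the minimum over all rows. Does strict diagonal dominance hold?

row 1: |6| − (2) = 4
row 2: |5| − (4) = 1
minimum over rows = 1 → strictly diagonally dominant (convergence guaranteed)

1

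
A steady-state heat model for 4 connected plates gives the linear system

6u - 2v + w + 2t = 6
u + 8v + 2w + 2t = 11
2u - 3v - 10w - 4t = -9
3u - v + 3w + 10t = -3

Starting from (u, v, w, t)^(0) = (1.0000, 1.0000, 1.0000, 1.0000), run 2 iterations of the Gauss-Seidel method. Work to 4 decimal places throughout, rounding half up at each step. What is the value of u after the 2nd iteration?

1.3855

Iteration 1:
  u = (6 - (-2)·1.0000 - (1)·1.0000 - (2)·1.0000) / (6) = 0.8333
  v = (11 - (1)·0.8333 - (2)·1.0000 - (2)·1.0000) / (8) = 0.7708
  w = (-9 - (2)·0.8333 - (-3)·0.7708 - (-4)·1.0000) / (-10) = 0.4354
  t = (-3 - (3)·0.8333 - (-1)·0.7708 - (3)·0.4354) / (10) = -0.6035
Iteration 2:
  u = (6 - (-2)·0.7708 - (1)·0.4354 - (2)·-0.6035) / (6) = 1.3855
  v = (11 - (1)·1.3855 - (2)·0.4354 - (2)·-0.6035) / (8) = 1.2438
  w = (-9 - (2)·1.3855 - (-3)·1.2438 - (-4)·-0.6035) / (-10) = 1.0454
  t = (-3 - (3)·1.3855 - (-1)·1.2438 - (3)·1.0454) / (10) = -0.9049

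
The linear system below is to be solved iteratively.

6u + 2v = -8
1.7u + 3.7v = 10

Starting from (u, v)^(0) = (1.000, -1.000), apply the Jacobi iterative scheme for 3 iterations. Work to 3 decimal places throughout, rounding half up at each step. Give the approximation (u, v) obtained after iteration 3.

Iteration 1:
  u = (-8 - (2)·-1.000) / (6) = -1.000
  v = (10 - (1.7)·1.000) / (3.7) = 2.243
Iteration 2:
  u = (-8 - (2)·2.243) / (6) = -2.081
  v = (10 - (1.7)·-1.000) / (3.7) = 3.162
Iteration 3:
  u = (-8 - (2)·3.162) / (6) = -2.387
  v = (10 - (1.7)·-2.081) / (3.7) = 3.659

(-2.387, 3.659)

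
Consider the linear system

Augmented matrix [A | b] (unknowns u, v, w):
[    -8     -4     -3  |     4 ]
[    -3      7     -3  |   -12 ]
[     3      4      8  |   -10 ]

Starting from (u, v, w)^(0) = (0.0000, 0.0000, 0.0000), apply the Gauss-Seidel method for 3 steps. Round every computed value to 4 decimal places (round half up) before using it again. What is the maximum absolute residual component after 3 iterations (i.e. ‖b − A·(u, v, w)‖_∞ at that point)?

Iteration 1:
  u = (4 - (-4)·0.0000 - (-3)·0.0000) / (-8) = -0.5000
  v = (-12 - (-3)·-0.5000 - (-3)·0.0000) / (7) = -1.9286
  w = (-10 - (3)·-0.5000 - (4)·-1.9286) / (8) = -0.0982
Iteration 2:
  u = (4 - (-4)·-1.9286 - (-3)·-0.0982) / (-8) = 0.5011
  v = (-12 - (-3)·0.5011 - (-3)·-0.0982) / (7) = -1.5416
  w = (-10 - (3)·0.5011 - (4)·-1.5416) / (8) = -0.6671
Iteration 3:
  u = (4 - (-4)·-1.5416 - (-3)·-0.6671) / (-8) = 0.5210
  v = (-12 - (-3)·0.5210 - (-3)·-0.6671) / (7) = -1.7769
  w = (-10 - (3)·0.5210 - (4)·-1.7769) / (8) = -0.5569
Residual b − A·x = (-0.6103, 0.3306, -0.0002); ∞-norm = 0.6103

0.6103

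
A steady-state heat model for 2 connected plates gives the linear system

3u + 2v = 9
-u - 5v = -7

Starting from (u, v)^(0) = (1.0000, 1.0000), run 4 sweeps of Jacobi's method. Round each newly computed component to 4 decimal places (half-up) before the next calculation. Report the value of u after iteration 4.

2.3600

Iteration 1:
  u = (9 - (2)·1.0000) / (3) = 2.3333
  v = (-7 - (-1)·1.0000) / (-5) = 1.2000
Iteration 2:
  u = (9 - (2)·1.2000) / (3) = 2.2000
  v = (-7 - (-1)·2.3333) / (-5) = 0.9333
Iteration 3:
  u = (9 - (2)·0.9333) / (3) = 2.3778
  v = (-7 - (-1)·2.2000) / (-5) = 0.9600
Iteration 4:
  u = (9 - (2)·0.9600) / (3) = 2.3600
  v = (-7 - (-1)·2.3778) / (-5) = 0.9244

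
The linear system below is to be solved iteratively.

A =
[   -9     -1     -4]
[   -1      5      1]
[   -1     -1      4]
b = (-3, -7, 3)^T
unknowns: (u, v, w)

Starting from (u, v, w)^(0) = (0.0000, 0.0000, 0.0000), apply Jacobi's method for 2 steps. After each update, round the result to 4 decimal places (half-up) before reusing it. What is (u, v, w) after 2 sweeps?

Iteration 1:
  u = (-3 - (-1)·0.0000 - (-4)·0.0000) / (-9) = 0.3333
  v = (-7 - (-1)·0.0000 - (1)·0.0000) / (5) = -1.4000
  w = (3 - (-1)·0.0000 - (-1)·0.0000) / (4) = 0.7500
Iteration 2:
  u = (-3 - (-1)·-1.4000 - (-4)·0.7500) / (-9) = 0.1556
  v = (-7 - (-1)·0.3333 - (1)·0.7500) / (5) = -1.4833
  w = (3 - (-1)·0.3333 - (-1)·-1.4000) / (4) = 0.4833

(0.1556, -1.4833, 0.4833)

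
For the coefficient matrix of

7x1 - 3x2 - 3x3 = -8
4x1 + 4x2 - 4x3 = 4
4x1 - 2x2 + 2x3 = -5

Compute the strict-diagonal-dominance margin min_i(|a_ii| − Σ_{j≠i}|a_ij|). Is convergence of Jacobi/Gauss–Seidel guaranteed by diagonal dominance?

row 1: |7| − (3+3) = 1
row 2: |4| − (4+4) = -4
row 3: |2| − (4+2) = -4
minimum over rows = -4 → not strictly diagonally dominant

-4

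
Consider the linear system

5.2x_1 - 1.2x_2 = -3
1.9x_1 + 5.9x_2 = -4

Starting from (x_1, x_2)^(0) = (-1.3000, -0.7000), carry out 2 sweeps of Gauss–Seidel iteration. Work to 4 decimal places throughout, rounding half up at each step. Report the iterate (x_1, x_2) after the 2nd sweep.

(-0.6785, -0.4595)

Iteration 1:
  x_1 = (-3 - (-1.2)·-0.7000) / (5.2) = -0.7385
  x_2 = (-4 - (1.9)·-0.7385) / (5.9) = -0.4401
Iteration 2:
  x_1 = (-3 - (-1.2)·-0.4401) / (5.2) = -0.6785
  x_2 = (-4 - (1.9)·-0.6785) / (5.9) = -0.4595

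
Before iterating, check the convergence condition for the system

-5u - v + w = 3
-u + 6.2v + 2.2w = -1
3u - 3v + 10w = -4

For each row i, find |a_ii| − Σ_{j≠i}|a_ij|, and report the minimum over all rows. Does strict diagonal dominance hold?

row 1: |-5| − (1+1) = 3
row 2: |6.2| − (1+2.2) = 3
row 3: |10| − (3+3) = 4
minimum over rows = 3 → strictly diagonally dominant (convergence guaranteed)

3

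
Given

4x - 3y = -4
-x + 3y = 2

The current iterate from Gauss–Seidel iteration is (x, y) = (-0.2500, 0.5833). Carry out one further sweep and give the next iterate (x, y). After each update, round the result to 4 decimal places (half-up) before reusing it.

(-0.5625, 0.4792)

One sweep:
  x = (-4 - (-3)·0.5833) / (4) = -0.5625
  y = (2 - (-1)·-0.5625) / (3) = 0.4792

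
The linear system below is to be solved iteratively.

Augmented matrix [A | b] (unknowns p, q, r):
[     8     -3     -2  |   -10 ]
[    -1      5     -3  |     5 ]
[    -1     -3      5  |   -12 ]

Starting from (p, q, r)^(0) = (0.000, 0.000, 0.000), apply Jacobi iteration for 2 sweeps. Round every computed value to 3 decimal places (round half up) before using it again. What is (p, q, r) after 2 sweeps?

(-1.475, -0.690, -2.050)

Iteration 1:
  p = (-10 - (-3)·0.000 - (-2)·0.000) / (8) = -1.250
  q = (5 - (-1)·0.000 - (-3)·0.000) / (5) = 1.000
  r = (-12 - (-1)·0.000 - (-3)·0.000) / (5) = -2.400
Iteration 2:
  p = (-10 - (-3)·1.000 - (-2)·-2.400) / (8) = -1.475
  q = (5 - (-1)·-1.250 - (-3)·-2.400) / (5) = -0.690
  r = (-12 - (-1)·-1.250 - (-3)·1.000) / (5) = -2.050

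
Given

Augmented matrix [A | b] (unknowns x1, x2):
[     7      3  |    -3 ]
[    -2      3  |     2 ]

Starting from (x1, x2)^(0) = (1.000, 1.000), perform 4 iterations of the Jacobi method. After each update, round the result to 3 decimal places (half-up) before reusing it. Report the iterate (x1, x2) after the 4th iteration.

(-0.429, 0.354)

Iteration 1:
  x1 = (-3 - (3)·1.000) / (7) = -0.857
  x2 = (2 - (-2)·1.000) / (3) = 1.333
Iteration 2:
  x1 = (-3 - (3)·1.333) / (7) = -1.000
  x2 = (2 - (-2)·-0.857) / (3) = 0.095
Iteration 3:
  x1 = (-3 - (3)·0.095) / (7) = -0.469
  x2 = (2 - (-2)·-1.000) / (3) = 0.000
Iteration 4:
  x1 = (-3 - (3)·0.000) / (7) = -0.429
  x2 = (2 - (-2)·-0.469) / (3) = 0.354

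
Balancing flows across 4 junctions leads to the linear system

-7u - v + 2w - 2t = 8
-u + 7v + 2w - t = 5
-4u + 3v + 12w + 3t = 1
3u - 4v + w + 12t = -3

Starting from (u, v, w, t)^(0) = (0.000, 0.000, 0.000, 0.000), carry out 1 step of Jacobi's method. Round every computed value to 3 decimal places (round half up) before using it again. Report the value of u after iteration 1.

-1.143

Iteration 1:
  u = (8 - (-1)·0.000 - (2)·0.000 - (-2)·0.000) / (-7) = -1.143
  v = (5 - (-1)·0.000 - (2)·0.000 - (-1)·0.000) / (7) = 0.714
  w = (1 - (-4)·0.000 - (3)·0.000 - (3)·0.000) / (12) = 0.083
  t = (-3 - (3)·0.000 - (-4)·0.000 - (1)·0.000) / (12) = -0.250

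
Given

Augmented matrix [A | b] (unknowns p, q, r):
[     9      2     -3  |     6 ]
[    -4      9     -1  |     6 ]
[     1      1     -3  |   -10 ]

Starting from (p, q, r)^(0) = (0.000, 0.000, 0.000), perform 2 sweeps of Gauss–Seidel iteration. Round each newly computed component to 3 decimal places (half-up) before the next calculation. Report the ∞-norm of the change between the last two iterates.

1.078

Iteration 1:
  p = (6 - (2)·0.000 - (-3)·0.000) / (9) = 0.667
  q = (6 - (-4)·0.667 - (-1)·0.000) / (9) = 0.963
  r = (-10 - (1)·0.667 - (1)·0.963) / (-3) = 3.877
Iteration 2:
  p = (6 - (2)·0.963 - (-3)·3.877) / (9) = 1.745
  q = (6 - (-4)·1.745 - (-1)·3.877) / (9) = 1.873
  r = (-10 - (1)·1.745 - (1)·1.873) / (-3) = 4.539
Change: (1.078, 0.910, 0.662) → max |·| = 1.078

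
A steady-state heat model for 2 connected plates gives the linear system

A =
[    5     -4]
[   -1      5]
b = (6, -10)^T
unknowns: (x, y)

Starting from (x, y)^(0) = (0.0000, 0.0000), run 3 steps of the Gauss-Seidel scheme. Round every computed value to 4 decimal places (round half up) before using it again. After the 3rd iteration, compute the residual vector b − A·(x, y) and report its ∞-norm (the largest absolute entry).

0.1803

Iteration 1:
  x = (6 - (-4)·0.0000) / (5) = 1.2000
  y = (-10 - (-1)·1.2000) / (5) = -1.7600
Iteration 2:
  x = (6 - (-4)·-1.7600) / (5) = -0.2080
  y = (-10 - (-1)·-0.2080) / (5) = -2.0416
Iteration 3:
  x = (6 - (-4)·-2.0416) / (5) = -0.4333
  y = (-10 - (-1)·-0.4333) / (5) = -2.0867
Residual b − A·x = (-0.1803, 0.0002); ∞-norm = 0.1803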